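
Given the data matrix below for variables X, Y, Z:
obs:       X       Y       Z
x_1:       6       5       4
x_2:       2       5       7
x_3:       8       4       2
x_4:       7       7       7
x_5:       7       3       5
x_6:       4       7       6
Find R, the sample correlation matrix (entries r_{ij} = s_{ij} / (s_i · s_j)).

Step 1 — column means:
  mean(X) = (6 + 2 + 8 + 7 + 7 + 4) / 6 = 34/6 = 5.6667
  mean(Y) = (5 + 5 + 4 + 7 + 3 + 7) / 6 = 31/6 = 5.1667
  mean(Z) = (4 + 7 + 2 + 7 + 5 + 6) / 6 = 31/6 = 5.1667

Step 2 — sample variances and covariances s[i,j] = (1/(n-1)) · Σ_k (x_{k,i} - mean_i) · (x_{k,j} - mean_j), with n-1 = 5:
  s[X,X] = ((0.3333)·(0.3333) + (-3.6667)·(-3.6667) + (2.3333)·(2.3333) + (1.3333)·(1.3333) + (1.3333)·(1.3333) + (-1.6667)·(-1.6667)) / 5 = 25.3333/5 = 5.0667
  s[X,Y] = ((0.3333)·(-0.1667) + (-3.6667)·(-0.1667) + (2.3333)·(-1.1667) + (1.3333)·(1.8333) + (1.3333)·(-2.1667) + (-1.6667)·(1.8333)) / 5 = -5.6667/5 = -1.1333
  s[X,Z] = ((0.3333)·(-1.1667) + (-3.6667)·(1.8333) + (2.3333)·(-3.1667) + (1.3333)·(1.8333) + (1.3333)·(-0.1667) + (-1.6667)·(0.8333)) / 5 = -13.6667/5 = -2.7333
  s[Y,Y] = ((-0.1667)·(-0.1667) + (-0.1667)·(-0.1667) + (-1.1667)·(-1.1667) + (1.8333)·(1.8333) + (-2.1667)·(-2.1667) + (1.8333)·(1.8333)) / 5 = 12.8333/5 = 2.5667
  s[Y,Z] = ((-0.1667)·(-1.1667) + (-0.1667)·(1.8333) + (-1.1667)·(-3.1667) + (1.8333)·(1.8333) + (-2.1667)·(-0.1667) + (1.8333)·(0.8333)) / 5 = 8.8333/5 = 1.7667
  s[Z,Z] = ((-1.1667)·(-1.1667) + (1.8333)·(1.8333) + (-3.1667)·(-3.1667) + (1.8333)·(1.8333) + (-0.1667)·(-0.1667) + (0.8333)·(0.8333)) / 5 = 18.8333/5 = 3.7667
  Sample standard deviations s_i = √(s[i,i]):
  s(X) = √(5.0667) = 2.2509
  s(Y) = √(2.5667) = 1.6021
  s(Z) = √(3.7667) = 1.9408

Step 3 — r_{ij} = s_{ij} / (s_i · s_j):
  r[X,X] = 1 (diagonal).
  r[X,Y] = -1.1333 / (2.2509 · 1.6021) = -1.1333 / 3.6062 = -0.3143
  r[X,Z] = -2.7333 / (2.2509 · 1.9408) = -2.7333 / 4.3686 = -0.6257
  r[Y,Y] = 1 (diagonal).
  r[Y,Z] = 1.7667 / (1.6021 · 1.9408) = 1.7667 / 3.1093 = 0.5682
  r[Z,Z] = 1 (diagonal).

R is symmetric with unit diagonal. Assembling:

R = [[1, -0.3143, -0.6257],
 [-0.3143, 1, 0.5682],
 [-0.6257, 0.5682, 1]]


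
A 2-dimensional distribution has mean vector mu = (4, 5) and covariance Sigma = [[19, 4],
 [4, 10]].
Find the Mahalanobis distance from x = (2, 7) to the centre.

Step 1 — centre the observation: (x - mu) = (-2, 2).

Step 2 — invert Sigma. det(Sigma) = 19·10 - (4)² = 174.
  Sigma^{-1} = (1/det) · [[d, -b], [-b, a]] = [[0.0575, -0.023],
 [-0.023, 0.1092]].

Step 3 — form the quadratic (x - mu)^T · Sigma^{-1} · (x - mu):
  Sigma^{-1} · (x - mu) = (-0.1609, 0.2644).
  (x - mu)^T · [Sigma^{-1} · (x - mu)] = (-2)·(-0.1609) + (2)·(0.2644) = 0.8506.

Step 4 — take square root: d = √(0.8506) ≈ 0.9223.

d(x, mu) = √(0.8506) ≈ 0.9223


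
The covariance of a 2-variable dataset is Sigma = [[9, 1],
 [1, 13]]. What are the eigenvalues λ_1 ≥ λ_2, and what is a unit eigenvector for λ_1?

Step 1 — characteristic polynomial of 2×2 Sigma:
  det(Sigma - λI) = λ² - trace · λ + det = 0.
  trace = 9 + 13 = 22, det = 9·13 - (1)² = 116.
Step 2 — discriminant:
  Δ = trace² - 4·det = 484 - 464 = 20.
Step 3 — eigenvalues:
  λ = (trace ± √Δ)/2 = (22 ± 4.4721)/2,
  λ_1 = 13.2361,  λ_2 = 8.7639.

Step 4 — unit eigenvector for λ_1: solve (Sigma - λ_1 I)v = 0. First row:
  (9 - 13.2361)·v_x + (1)·v_y = 0, i.e. (-4.2361)·v_x + (1)·v_y = 0,
  so v ∝ (b, λ_1 - a) = (1, 4.2361) = u.
  ||u|| = √((1)² + (4.2361)²) = √(18.9443) ≈ 4.3525,
  v_1 = u/||u|| ≈ (0.2298, 0.9732) (||v_1|| = 1).

λ_1 = 13.2361,  λ_2 = 8.7639;  v_1 ≈ (0.2298, 0.9732)


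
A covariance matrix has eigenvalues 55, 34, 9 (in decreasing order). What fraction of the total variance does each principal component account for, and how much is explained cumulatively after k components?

Step 1 — total variance = trace(Sigma) = Σ λ_i = 55 + 34 + 9 = 98.

Step 2 — fraction explained by component i = λ_i / Σ λ:
  PC1: 55/98 = 0.5612
  PC2: 34/98 = 0.3469
  PC3: 9/98 = 0.0918

Step 3 — cumulative fraction after k components = (λ_1 + ... + λ_k) / Σ λ:
  k = 1: 55/98 = 0.5612
  k = 2: (55 + 34)/98 = 89/98 = 0.9082
  k = 3: (55 + 34 + 9)/98 = 98/98 = 1

Summary (fraction, with percent):

explained: PC1 0.5612 (56.12%), PC2 0.3469 (34.69%), PC3 0.0918 (9.18%);  cumulative: 0.5612, 0.9082, 1


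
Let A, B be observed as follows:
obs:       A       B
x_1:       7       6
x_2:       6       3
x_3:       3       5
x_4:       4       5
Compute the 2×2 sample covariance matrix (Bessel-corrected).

Step 1 — column means:
  mean(A) = (7 + 6 + 3 + 4) / 4 = 20/4 = 5
  mean(B) = (6 + 3 + 5 + 5) / 4 = 19/4 = 4.75

Step 2 — sample covariance S[i,j] = (1/(n-1)) · Σ_k (x_{k,i} - mean_i) · (x_{k,j} - mean_j), with n-1 = 3.
  S[A,A] = ((2)·(2) + (1)·(1) + (-2)·(-2) + (-1)·(-1)) / 3 = 10/3 = 3.3333
  S[A,B] = ((2)·(1.25) + (1)·(-1.75) + (-2)·(0.25) + (-1)·(0.25)) / 3 = 0/3 = 0
  S[B,B] = ((1.25)·(1.25) + (-1.75)·(-1.75) + (0.25)·(0.25) + (0.25)·(0.25)) / 3 = 4.75/3 = 1.5833

S is symmetric (S[j,i] = S[i,j]). Assembling:

S = [[3.3333, 0],
 [0, 1.5833]]


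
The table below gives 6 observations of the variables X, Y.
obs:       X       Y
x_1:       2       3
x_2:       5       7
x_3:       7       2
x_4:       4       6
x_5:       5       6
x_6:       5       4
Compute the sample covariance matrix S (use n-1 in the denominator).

Step 1 — column means:
  mean(X) = (2 + 5 + 7 + 4 + 5 + 5) / 6 = 28/6 = 4.6667
  mean(Y) = (3 + 7 + 2 + 6 + 6 + 4) / 6 = 28/6 = 4.6667

Step 2 — sample covariance S[i,j] = (1/(n-1)) · Σ_k (x_{k,i} - mean_i) · (x_{k,j} - mean_j), with n-1 = 5.
  S[X,X] = ((-2.6667)·(-2.6667) + (0.3333)·(0.3333) + (2.3333)·(2.3333) + (-0.6667)·(-0.6667) + (0.3333)·(0.3333) + (0.3333)·(0.3333)) / 5 = 13.3333/5 = 2.6667
  S[X,Y] = ((-2.6667)·(-1.6667) + (0.3333)·(2.3333) + (2.3333)·(-2.6667) + (-0.6667)·(1.3333) + (0.3333)·(1.3333) + (0.3333)·(-0.6667)) / 5 = -1.6667/5 = -0.3333
  S[Y,Y] = ((-1.6667)·(-1.6667) + (2.3333)·(2.3333) + (-2.6667)·(-2.6667) + (1.3333)·(1.3333) + (1.3333)·(1.3333) + (-0.6667)·(-0.6667)) / 5 = 19.3333/5 = 3.8667

S is symmetric (S[j,i] = S[i,j]). Assembling:

S = [[2.6667, -0.3333],
 [-0.3333, 3.8667]]


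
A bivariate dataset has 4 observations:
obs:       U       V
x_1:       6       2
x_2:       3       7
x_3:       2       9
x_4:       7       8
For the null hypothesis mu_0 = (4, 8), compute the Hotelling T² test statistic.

Step 1 — sample mean vector:
  mean(U) = (6 + 3 + 2 + 7) / 4 = 18/4 = 4.5
  mean(V) = (2 + 7 + 9 + 8) / 4 = 26/4 = 6.5
  x̄ = (4.5, 6.5),  deviation x̄ - mu_0 = (4.5, 6.5) - (4, 8) = (0.5, -1.5).

Step 2 — sample covariance matrix, S[i,j] = (1/(n-1)) · Σ_k (x_{k,i} - mean_i) · (x_{k,j} - mean_j), divisor n-1 = 3:
  S[U,U] = ((1.5)·(1.5) + (-1.5)·(-1.5) + (-2.5)·(-2.5) + (2.5)·(2.5)) / 3 = 17/3 = 5.6667
  S[U,V] = ((1.5)·(-4.5) + (-1.5)·(0.5) + (-2.5)·(2.5) + (2.5)·(1.5)) / 3 = -10/3 = -3.3333
  S[V,V] = ((-4.5)·(-4.5) + (0.5)·(0.5) + (2.5)·(2.5) + (1.5)·(1.5)) / 3 = 29/3 = 9.6667
  S = [[5.6667, -3.3333],
 [-3.3333, 9.6667]].

Step 3 — invert S. det(S) = 5.6667·9.6667 - (-3.3333)² = 43.6667.
  S^{-1} = (1/det) · [[d, -b], [-b, a]] = [[0.2214, 0.0763],
 [0.0763, 0.1298]].

Step 4 — quadratic form (x̄ - mu_0)^T · S^{-1} · (x̄ - mu_0):
  S^{-1} · (x̄ - mu_0) = (-0.0038, -0.1565),
  (x̄ - mu_0)^T · [...] = (0.5)·(-0.0038) + (-1.5)·(-0.1565) = 0.2328.

Step 5 — scale by n: T² = 4 · 0.2328 = 0.9313.

T² ≈ 0.9313


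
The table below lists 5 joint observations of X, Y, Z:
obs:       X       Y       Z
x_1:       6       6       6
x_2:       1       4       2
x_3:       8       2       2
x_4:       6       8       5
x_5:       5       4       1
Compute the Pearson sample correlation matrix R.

Step 1 — column means:
  mean(X) = (6 + 1 + 8 + 6 + 5) / 5 = 26/5 = 5.2
  mean(Y) = (6 + 4 + 2 + 8 + 4) / 5 = 24/5 = 4.8
  mean(Z) = (6 + 2 + 2 + 5 + 1) / 5 = 16/5 = 3.2

Step 2 — sample variances and covariances s[i,j] = (1/(n-1)) · Σ_k (x_{k,i} - mean_i) · (x_{k,j} - mean_j), with n-1 = 4:
  s[X,X] = ((0.8)·(0.8) + (-4.2)·(-4.2) + (2.8)·(2.8) + (0.8)·(0.8) + (-0.2)·(-0.2)) / 4 = 26.8/4 = 6.7
  s[X,Y] = ((0.8)·(1.2) + (-4.2)·(-0.8) + (2.8)·(-2.8) + (0.8)·(3.2) + (-0.2)·(-0.8)) / 4 = -0.8/4 = -0.2
  s[X,Z] = ((0.8)·(2.8) + (-4.2)·(-1.2) + (2.8)·(-1.2) + (0.8)·(1.8) + (-0.2)·(-2.2)) / 4 = 5.8/4 = 1.45
  s[Y,Y] = ((1.2)·(1.2) + (-0.8)·(-0.8) + (-2.8)·(-2.8) + (3.2)·(3.2) + (-0.8)·(-0.8)) / 4 = 20.8/4 = 5.2
  s[Y,Z] = ((1.2)·(2.8) + (-0.8)·(-1.2) + (-2.8)·(-1.2) + (3.2)·(1.8) + (-0.8)·(-2.2)) / 4 = 15.2/4 = 3.8
  s[Z,Z] = ((2.8)·(2.8) + (-1.2)·(-1.2) + (-1.2)·(-1.2) + (1.8)·(1.8) + (-2.2)·(-2.2)) / 4 = 18.8/4 = 4.7
  Sample standard deviations s_i = √(s[i,i]):
  s(X) = √(6.7) = 2.5884
  s(Y) = √(5.2) = 2.2804
  s(Z) = √(4.7) = 2.1679

Step 3 — r_{ij} = s_{ij} / (s_i · s_j):
  r[X,X] = 1 (diagonal).
  r[X,Y] = -0.2 / (2.5884 · 2.2804) = -0.2 / 5.9025 = -0.0339
  r[X,Z] = 1.45 / (2.5884 · 2.1679) = 1.45 / 5.6116 = 0.2584
  r[Y,Y] = 1 (diagonal).
  r[Y,Z] = 3.8 / (2.2804 · 2.1679) = 3.8 / 4.9437 = 0.7687
  r[Z,Z] = 1 (diagonal).

R is symmetric with unit diagonal. Assembling:

R = [[1, -0.0339, 0.2584],
 [-0.0339, 1, 0.7687],
 [0.2584, 0.7687, 1]]


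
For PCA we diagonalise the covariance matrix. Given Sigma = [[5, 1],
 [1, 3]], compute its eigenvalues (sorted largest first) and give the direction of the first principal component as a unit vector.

Step 1 — characteristic polynomial of 2×2 Sigma:
  det(Sigma - λI) = λ² - trace · λ + det = 0.
  trace = 5 + 3 = 8, det = 5·3 - (1)² = 14.
Step 2 — discriminant:
  Δ = trace² - 4·det = 64 - 56 = 8.
Step 3 — eigenvalues:
  λ = (trace ± √Δ)/2 = (8 ± 2.8284)/2,
  λ_1 = 5.4142,  λ_2 = 2.5858.

Step 4 — unit eigenvector for λ_1: solve (Sigma - λ_1 I)v = 0. First row:
  (5 - 5.4142)·v_x + (1)·v_y = 0, i.e. (-0.4142)·v_x + (1)·v_y = 0,
  so v ∝ (b, λ_1 - a) = (1, 0.4142) = u.
  ||u|| = √((1)² + (0.4142)²) = √(1.1716) ≈ 1.0824,
  v_1 = u/||u|| ≈ (0.9239, 0.3827) (||v_1|| = 1).

λ_1 = 5.4142,  λ_2 = 2.5858;  v_1 ≈ (0.9239, 0.3827)


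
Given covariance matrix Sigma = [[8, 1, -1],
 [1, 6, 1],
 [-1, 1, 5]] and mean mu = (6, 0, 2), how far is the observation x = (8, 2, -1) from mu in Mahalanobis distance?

Step 1 — centre the observation: (x - mu) = (2, 2, -3).

Step 2 — invert Sigma (cofactor / det for 3×3, or solve directly):
  Sigma^{-1} = [[0.1324, -0.0274, 0.032],
 [-0.0274, 0.1781, -0.0411],
 [0.032, -0.0411, 0.2146]].

Step 3 — form the quadratic (x - mu)^T · Sigma^{-1} · (x - mu):
  Sigma^{-1} · (x - mu) = (0.1142, 0.4247, -0.6621).
  (x - mu)^T · [Sigma^{-1} · (x - mu)] = (2)·(0.1142) + (2)·(0.4247) + (-3)·(-0.6621) = 3.0639.

Step 4 — take square root: d = √(3.0639) ≈ 1.7504.

d(x, mu) = √(3.0639) ≈ 1.7504


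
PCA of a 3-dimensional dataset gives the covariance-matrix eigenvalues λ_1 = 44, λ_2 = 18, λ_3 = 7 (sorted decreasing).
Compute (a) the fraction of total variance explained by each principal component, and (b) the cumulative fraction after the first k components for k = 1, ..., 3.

Step 1 — total variance = trace(Sigma) = Σ λ_i = 44 + 18 + 7 = 69.

Step 2 — fraction explained by component i = λ_i / Σ λ:
  PC1: 44/69 = 0.6377
  PC2: 18/69 = 0.2609
  PC3: 7/69 = 0.1014

Step 3 — cumulative fraction after k components = (λ_1 + ... + λ_k) / Σ λ:
  k = 1: 44/69 = 0.6377
  k = 2: (44 + 18)/69 = 62/69 = 0.8986
  k = 3: (44 + 18 + 7)/69 = 69/69 = 1

Summary (fraction, with percent):

explained: PC1 0.6377 (63.77%), PC2 0.2609 (26.09%), PC3 0.1014 (10.14%);  cumulative: 0.6377, 0.8986, 1


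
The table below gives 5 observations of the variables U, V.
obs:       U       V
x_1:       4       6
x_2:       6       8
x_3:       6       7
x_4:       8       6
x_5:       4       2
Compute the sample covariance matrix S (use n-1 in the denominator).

Step 1 — column means:
  mean(U) = (4 + 6 + 6 + 8 + 4) / 5 = 28/5 = 5.6
  mean(V) = (6 + 8 + 7 + 6 + 2) / 5 = 29/5 = 5.8

Step 2 — sample covariance S[i,j] = (1/(n-1)) · Σ_k (x_{k,i} - mean_i) · (x_{k,j} - mean_j), with n-1 = 4.
  S[U,U] = ((-1.6)·(-1.6) + (0.4)·(0.4) + (0.4)·(0.4) + (2.4)·(2.4) + (-1.6)·(-1.6)) / 4 = 11.2/4 = 2.8
  S[U,V] = ((-1.6)·(0.2) + (0.4)·(2.2) + (0.4)·(1.2) + (2.4)·(0.2) + (-1.6)·(-3.8)) / 4 = 7.6/4 = 1.9
  S[V,V] = ((0.2)·(0.2) + (2.2)·(2.2) + (1.2)·(1.2) + (0.2)·(0.2) + (-3.8)·(-3.8)) / 4 = 20.8/4 = 5.2

S is symmetric (S[j,i] = S[i,j]). Assembling:

S = [[2.8, 1.9],
 [1.9, 5.2]]


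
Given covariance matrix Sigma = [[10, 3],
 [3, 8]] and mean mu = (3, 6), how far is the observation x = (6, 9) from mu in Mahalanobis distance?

Step 1 — centre the observation: (x - mu) = (3, 3).

Step 2 — invert Sigma. det(Sigma) = 10·8 - (3)² = 71.
  Sigma^{-1} = (1/det) · [[d, -b], [-b, a]] = [[0.1127, -0.0423],
 [-0.0423, 0.1408]].

Step 3 — form the quadratic (x - mu)^T · Sigma^{-1} · (x - mu):
  Sigma^{-1} · (x - mu) = (0.2113, 0.2958).
  (x - mu)^T · [Sigma^{-1} · (x - mu)] = (3)·(0.2113) + (3)·(0.2958) = 1.5211.

Step 4 — take square root: d = √(1.5211) ≈ 1.2333.

d(x, mu) = √(1.5211) ≈ 1.2333


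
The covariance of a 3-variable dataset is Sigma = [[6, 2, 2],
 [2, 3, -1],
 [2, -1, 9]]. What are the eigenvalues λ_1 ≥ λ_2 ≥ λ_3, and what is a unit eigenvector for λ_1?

Step 1 — characteristic polynomial p(λ) = det(λI - Sigma) = λ³ - tr·λ² + c_1·λ - det, where tr = trace, c_1 = sum of the principal 2×2 minors, det = det(Sigma):
  tr = 6 + 3 + 9 = 18,
  c_1 = (6·3 - (2)²) + (6·9 - (2)²) + (3·9 - (-1)²) = 14 + 50 + 26 = 90,
  det = 6·(3·9 - (-1)²) - (2)·((2)·9 - (-1)·(2)) + (2)·((2)·(-1) - 3·(2)) = 6·(26) - (2)·(20) + (2)·(-8) = 100.
  So p(λ) = λ³ - 18λ² + 90λ - 100.
Step 2 — look for an integer root (rational root theorem: any rational root is an integer divisor of 100). Testing λ = 10:
  p(10) = 1000 - 1800 + 900 - 100 = 0  ✓
  Dividing out (λ - 10): p(λ) = (λ - 10)(λ² - 8λ + 10).
Step 3 — remaining eigenvalues from the quadratic λ² - 8λ + 10 = 0:
  Δ = 8² - 4·10 = 64 - 40 = 24,  λ = (8 ± √24)/2 = (8 ± 4.899)/2 ≈ 6.4495 or 1.5505.
  Sorted: λ_1 = 10,  λ_2 = 6.4495,  λ_3 = 1.5505  (check: sum = 18 = tr ✓).

Step 4 — unit eigenvector for λ_1 = 10: v spans the null space of (Sigma - λ_1 I), whose rows are
  r_1 = (-4, 2, 2),  r_2 = (2, -7, -1),  r_3 = (2, -1, -1).
  v is orthogonal to every row, so take v ∝ r_1 × r_2 = ((2)·(-1) - (2)·(-7), (2)·(2) - (-4)·(-1), (-4)·(-7) - (2)·(2)) = (12, 0, 24).
  Rescale (divide by 12): u = (1, 0, 2).
  ||u|| = √((1)² + (0)² + (2)²) = √(5) ≈ 2.2361,  v_1 = u/||u|| ≈ (0.4472, 0, 0.8944) (||v_1|| = 1).

λ_1 = 10,  λ_2 = 6.4495,  λ_3 = 1.5505;  v_1 ≈ (0.4472, 0, 0.8944)


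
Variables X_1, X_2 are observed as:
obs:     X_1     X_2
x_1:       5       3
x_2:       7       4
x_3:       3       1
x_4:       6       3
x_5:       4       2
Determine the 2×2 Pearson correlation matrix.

Step 1 — column means:
  mean(X_1) = (5 + 7 + 3 + 6 + 4) / 5 = 25/5 = 5
  mean(X_2) = (3 + 4 + 1 + 3 + 2) / 5 = 13/5 = 2.6

Step 2 — sample variances and covariances s[i,j] = (1/(n-1)) · Σ_k (x_{k,i} - mean_i) · (x_{k,j} - mean_j), with n-1 = 4:
  s[X_1,X_1] = ((0)·(0) + (2)·(2) + (-2)·(-2) + (1)·(1) + (-1)·(-1)) / 4 = 10/4 = 2.5
  s[X_1,X_2] = ((0)·(0.4) + (2)·(1.4) + (-2)·(-1.6) + (1)·(0.4) + (-1)·(-0.6)) / 4 = 7/4 = 1.75
  s[X_2,X_2] = ((0.4)·(0.4) + (1.4)·(1.4) + (-1.6)·(-1.6) + (0.4)·(0.4) + (-0.6)·(-0.6)) / 4 = 5.2/4 = 1.3
  Sample standard deviations s_i = √(s[i,i]):
  s(X_1) = √(2.5) = 1.5811
  s(X_2) = √(1.3) = 1.1402

Step 3 — r_{ij} = s_{ij} / (s_i · s_j):
  r[X_1,X_1] = 1 (diagonal).
  r[X_1,X_2] = 1.75 / (1.5811 · 1.1402) = 1.75 / 1.8028 = 0.9707
  r[X_2,X_2] = 1 (diagonal).

R is symmetric with unit diagonal. Assembling:

R = [[1, 0.9707],
 [0.9707, 1]]


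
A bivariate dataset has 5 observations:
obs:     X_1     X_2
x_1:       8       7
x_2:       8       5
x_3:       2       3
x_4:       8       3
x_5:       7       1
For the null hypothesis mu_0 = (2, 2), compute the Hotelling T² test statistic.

Step 1 — sample mean vector:
  mean(X_1) = (8 + 8 + 2 + 8 + 7) / 5 = 33/5 = 6.6
  mean(X_2) = (7 + 5 + 3 + 3 + 1) / 5 = 19/5 = 3.8
  x̄ = (6.6, 3.8),  deviation x̄ - mu_0 = (6.6, 3.8) - (2, 2) = (4.6, 1.8).

Step 2 — sample covariance matrix, S[i,j] = (1/(n-1)) · Σ_k (x_{k,i} - mean_i) · (x_{k,j} - mean_j), divisor n-1 = 4:
  S[X_1,X_1] = ((1.4)·(1.4) + (1.4)·(1.4) + (-4.6)·(-4.6) + (1.4)·(1.4) + (0.4)·(0.4)) / 4 = 27.2/4 = 6.8
  S[X_1,X_2] = ((1.4)·(3.2) + (1.4)·(1.2) + (-4.6)·(-0.8) + (1.4)·(-0.8) + (0.4)·(-2.8)) / 4 = 7.6/4 = 1.9
  S[X_2,X_2] = ((3.2)·(3.2) + (1.2)·(1.2) + (-0.8)·(-0.8) + (-0.8)·(-0.8) + (-2.8)·(-2.8)) / 4 = 20.8/4 = 5.2
  S = [[6.8, 1.9],
 [1.9, 5.2]].

Step 3 — invert S. det(S) = 6.8·5.2 - (1.9)² = 31.75.
  S^{-1} = (1/det) · [[d, -b], [-b, a]] = [[0.1638, -0.0598],
 [-0.0598, 0.2142]].

Step 4 — quadratic form (x̄ - mu_0)^T · S^{-1} · (x̄ - mu_0):
  S^{-1} · (x̄ - mu_0) = (0.6457, 0.1102),
  (x̄ - mu_0)^T · [...] = (4.6)·(0.6457) + (1.8)·(0.1102) = 3.1685.

Step 5 — scale by n: T² = 5 · 3.1685 = 15.8425.

T² ≈ 15.8425


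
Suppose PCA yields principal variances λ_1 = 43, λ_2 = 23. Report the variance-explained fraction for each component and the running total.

Step 1 — total variance = trace(Sigma) = Σ λ_i = 43 + 23 = 66.

Step 2 — fraction explained by component i = λ_i / Σ λ:
  PC1: 43/66 = 0.6515
  PC2: 23/66 = 0.3485

Step 3 — cumulative fraction after k components = (λ_1 + ... + λ_k) / Σ λ:
  k = 1: 43/66 = 0.6515
  k = 2: (43 + 23)/66 = 66/66 = 1

Summary (fraction, with percent):

explained: PC1 0.6515 (65.15%), PC2 0.3485 (34.85%);  cumulative: 0.6515, 1


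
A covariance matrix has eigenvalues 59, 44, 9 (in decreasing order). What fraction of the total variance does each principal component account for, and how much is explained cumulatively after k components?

Step 1 — total variance = trace(Sigma) = Σ λ_i = 59 + 44 + 9 = 112.

Step 2 — fraction explained by component i = λ_i / Σ λ:
  PC1: 59/112 = 0.5268
  PC2: 44/112 = 0.3929
  PC3: 9/112 = 0.0804

Step 3 — cumulative fraction after k components = (λ_1 + ... + λ_k) / Σ λ:
  k = 1: 59/112 = 0.5268
  k = 2: (59 + 44)/112 = 103/112 = 0.9196
  k = 3: (59 + 44 + 9)/112 = 112/112 = 1

Summary (fraction, with percent):

explained: PC1 0.5268 (52.68%), PC2 0.3929 (39.29%), PC3 0.0804 (8.04%);  cumulative: 0.5268, 0.9196, 1


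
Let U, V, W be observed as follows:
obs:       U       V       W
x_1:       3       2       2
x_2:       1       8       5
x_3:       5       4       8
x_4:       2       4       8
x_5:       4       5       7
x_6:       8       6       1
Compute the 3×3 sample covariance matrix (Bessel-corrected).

Step 1 — column means:
  mean(U) = (3 + 1 + 5 + 2 + 4 + 8) / 6 = 23/6 = 3.8333
  mean(V) = (2 + 8 + 4 + 4 + 5 + 6) / 6 = 29/6 = 4.8333
  mean(W) = (2 + 5 + 8 + 8 + 7 + 1) / 6 = 31/6 = 5.1667

Step 2 — sample covariance S[i,j] = (1/(n-1)) · Σ_k (x_{k,i} - mean_i) · (x_{k,j} - mean_j), with n-1 = 5.
  S[U,U] = ((-0.8333)·(-0.8333) + (-2.8333)·(-2.8333) + (1.1667)·(1.1667) + (-1.8333)·(-1.8333) + (0.1667)·(0.1667) + (4.1667)·(4.1667)) / 5 = 30.8333/5 = 6.1667
  S[U,V] = ((-0.8333)·(-2.8333) + (-2.8333)·(3.1667) + (1.1667)·(-0.8333) + (-1.8333)·(-0.8333) + (0.1667)·(0.1667) + (4.1667)·(1.1667)) / 5 = -1.1667/5 = -0.2333
  S[U,W] = ((-0.8333)·(-3.1667) + (-2.8333)·(-0.1667) + (1.1667)·(2.8333) + (-1.8333)·(2.8333) + (0.1667)·(1.8333) + (4.1667)·(-4.1667)) / 5 = -15.8333/5 = -3.1667
  S[V,V] = ((-2.8333)·(-2.8333) + (3.1667)·(3.1667) + (-0.8333)·(-0.8333) + (-0.8333)·(-0.8333) + (0.1667)·(0.1667) + (1.1667)·(1.1667)) / 5 = 20.8333/5 = 4.1667
  S[V,W] = ((-2.8333)·(-3.1667) + (3.1667)·(-0.1667) + (-0.8333)·(2.8333) + (-0.8333)·(2.8333) + (0.1667)·(1.8333) + (1.1667)·(-4.1667)) / 5 = -0.8333/5 = -0.1667
  S[W,W] = ((-3.1667)·(-3.1667) + (-0.1667)·(-0.1667) + (2.8333)·(2.8333) + (2.8333)·(2.8333) + (1.8333)·(1.8333) + (-4.1667)·(-4.1667)) / 5 = 46.8333/5 = 9.3667

S is symmetric (S[j,i] = S[i,j]). Assembling:

S = [[6.1667, -0.2333, -3.1667],
 [-0.2333, 4.1667, -0.1667],
 [-3.1667, -0.1667, 9.3667]]


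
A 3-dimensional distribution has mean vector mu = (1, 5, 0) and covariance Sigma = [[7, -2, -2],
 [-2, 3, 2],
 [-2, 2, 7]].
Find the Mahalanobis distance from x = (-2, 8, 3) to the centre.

Step 1 — centre the observation: (x - mu) = (-3, 3, 3).

Step 2 — invert Sigma (cofactor / det for 3×3, or solve directly):
  Sigma^{-1} = [[0.1789, 0.1053, 0.0211],
 [0.1053, 0.4737, -0.1053],
 [0.0211, -0.1053, 0.1789]].

Step 3 — form the quadratic (x - mu)^T · Sigma^{-1} · (x - mu):
  Sigma^{-1} · (x - mu) = (-0.1579, 0.7895, 0.1579).
  (x - mu)^T · [Sigma^{-1} · (x - mu)] = (-3)·(-0.1579) + (3)·(0.7895) + (3)·(0.1579) = 3.3158.

Step 4 — take square root: d = √(3.3158) ≈ 1.8209.

d(x, mu) = √(3.3158) ≈ 1.8209


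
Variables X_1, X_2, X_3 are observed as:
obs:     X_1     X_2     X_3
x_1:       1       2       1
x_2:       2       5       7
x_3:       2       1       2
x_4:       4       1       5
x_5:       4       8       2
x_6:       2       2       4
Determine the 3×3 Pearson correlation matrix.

Step 1 — column means:
  mean(X_1) = (1 + 2 + 2 + 4 + 4 + 2) / 6 = 15/6 = 2.5
  mean(X_2) = (2 + 5 + 1 + 1 + 8 + 2) / 6 = 19/6 = 3.1667
  mean(X_3) = (1 + 7 + 2 + 5 + 2 + 4) / 6 = 21/6 = 3.5

Step 2 — sample variances and covariances s[i,j] = (1/(n-1)) · Σ_k (x_{k,i} - mean_i) · (x_{k,j} - mean_j), with n-1 = 5:
  s[X_1,X_1] = ((-1.5)·(-1.5) + (-0.5)·(-0.5) + (-0.5)·(-0.5) + (1.5)·(1.5) + (1.5)·(1.5) + (-0.5)·(-0.5)) / 5 = 7.5/5 = 1.5
  s[X_1,X_2] = ((-1.5)·(-1.1667) + (-0.5)·(1.8333) + (-0.5)·(-2.1667) + (1.5)·(-2.1667) + (1.5)·(4.8333) + (-0.5)·(-1.1667)) / 5 = 6.5/5 = 1.3
  s[X_1,X_3] = ((-1.5)·(-2.5) + (-0.5)·(3.5) + (-0.5)·(-1.5) + (1.5)·(1.5) + (1.5)·(-1.5) + (-0.5)·(0.5)) / 5 = 2.5/5 = 0.5
  s[X_2,X_2] = ((-1.1667)·(-1.1667) + (1.8333)·(1.8333) + (-2.1667)·(-2.1667) + (-2.1667)·(-2.1667) + (4.8333)·(4.8333) + (-1.1667)·(-1.1667)) / 5 = 38.8333/5 = 7.7667
  s[X_2,X_3] = ((-1.1667)·(-2.5) + (1.8333)·(3.5) + (-2.1667)·(-1.5) + (-2.1667)·(1.5) + (4.8333)·(-1.5) + (-1.1667)·(0.5)) / 5 = 1.5/5 = 0.3
  s[X_3,X_3] = ((-2.5)·(-2.5) + (3.5)·(3.5) + (-1.5)·(-1.5) + (1.5)·(1.5) + (-1.5)·(-1.5) + (0.5)·(0.5)) / 5 = 25.5/5 = 5.1
  Sample standard deviations s_i = √(s[i,i]):
  s(X_1) = √(1.5) = 1.2247
  s(X_2) = √(7.7667) = 2.7869
  s(X_3) = √(5.1) = 2.2583

Step 3 — r_{ij} = s_{ij} / (s_i · s_j):
  r[X_1,X_1] = 1 (diagonal).
  r[X_1,X_2] = 1.3 / (1.2247 · 2.7869) = 1.3 / 3.4132 = 0.3809
  r[X_1,X_3] = 0.5 / (1.2247 · 2.2583) = 0.5 / 2.7659 = 0.1808
  r[X_2,X_2] = 1 (diagonal).
  r[X_2,X_3] = 0.3 / (2.7869 · 2.2583) = 0.3 / 6.2936 = 0.0477
  r[X_3,X_3] = 1 (diagonal).

R is symmetric with unit diagonal. Assembling:

R = [[1, 0.3809, 0.1808],
 [0.3809, 1, 0.0477],
 [0.1808, 0.0477, 1]]


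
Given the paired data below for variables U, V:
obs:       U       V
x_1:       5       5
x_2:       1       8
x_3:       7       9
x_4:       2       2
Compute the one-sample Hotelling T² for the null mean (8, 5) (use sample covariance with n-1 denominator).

Step 1 — sample mean vector:
  mean(U) = (5 + 1 + 7 + 2) / 4 = 15/4 = 3.75
  mean(V) = (5 + 8 + 9 + 2) / 4 = 24/4 = 6
  x̄ = (3.75, 6),  deviation x̄ - mu_0 = (3.75, 6) - (8, 5) = (-4.25, 1).

Step 2 — sample covariance matrix, S[i,j] = (1/(n-1)) · Σ_k (x_{k,i} - mean_i) · (x_{k,j} - mean_j), divisor n-1 = 3:
  S[U,U] = ((1.25)·(1.25) + (-2.75)·(-2.75) + (3.25)·(3.25) + (-1.75)·(-1.75)) / 3 = 22.75/3 = 7.5833
  S[U,V] = ((1.25)·(-1) + (-2.75)·(2) + (3.25)·(3) + (-1.75)·(-4)) / 3 = 10/3 = 3.3333
  S[V,V] = ((-1)·(-1) + (2)·(2) + (3)·(3) + (-4)·(-4)) / 3 = 30/3 = 10
  S = [[7.5833, 3.3333],
 [3.3333, 10]].

Step 3 — invert S. det(S) = 7.5833·10 - (3.3333)² = 64.7222.
  S^{-1} = (1/det) · [[d, -b], [-b, a]] = [[0.1545, -0.0515],
 [-0.0515, 0.1172]].

Step 4 — quadratic form (x̄ - mu_0)^T · S^{-1} · (x̄ - mu_0):
  S^{-1} · (x̄ - mu_0) = (-0.7082, 0.3361),
  (x̄ - mu_0)^T · [...] = (-4.25)·(-0.7082) + (1)·(0.3361) = 3.3457.

Step 5 — scale by n: T² = 4 · 3.3457 = 13.3828.

T² ≈ 13.3828


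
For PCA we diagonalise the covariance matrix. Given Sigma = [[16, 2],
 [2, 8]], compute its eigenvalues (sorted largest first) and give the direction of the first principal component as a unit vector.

Step 1 — characteristic polynomial of 2×2 Sigma:
  det(Sigma - λI) = λ² - trace · λ + det = 0.
  trace = 16 + 8 = 24, det = 16·8 - (2)² = 124.
Step 2 — discriminant:
  Δ = trace² - 4·det = 576 - 496 = 80.
Step 3 — eigenvalues:
  λ = (trace ± √Δ)/2 = (24 ± 8.9443)/2,
  λ_1 = 16.4721,  λ_2 = 7.5279.

Step 4 — unit eigenvector for λ_1: solve (Sigma - λ_1 I)v = 0. First row:
  (16 - 16.4721)·v_x + (2)·v_y = 0, i.e. (-0.4721)·v_x + (2)·v_y = 0,
  so v ∝ (b, λ_1 - a) = (2, 0.4721) = u.
  ||u|| = √((2)² + (0.4721)²) = √(4.2229) ≈ 2.055,
  v_1 = u/||u|| ≈ (0.9732, 0.2298) (||v_1|| = 1).

λ_1 = 16.4721,  λ_2 = 7.5279;  v_1 ≈ (0.9732, 0.2298)


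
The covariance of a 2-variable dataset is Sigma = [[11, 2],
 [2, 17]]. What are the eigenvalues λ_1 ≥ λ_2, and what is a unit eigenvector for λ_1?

Step 1 — characteristic polynomial of 2×2 Sigma:
  det(Sigma - λI) = λ² - trace · λ + det = 0.
  trace = 11 + 17 = 28, det = 11·17 - (2)² = 183.
Step 2 — discriminant:
  Δ = trace² - 4·det = 784 - 732 = 52.
Step 3 — eigenvalues:
  λ = (trace ± √Δ)/2 = (28 ± 7.2111)/2,
  λ_1 = 17.6056,  λ_2 = 10.3944.

Step 4 — unit eigenvector for λ_1: solve (Sigma - λ_1 I)v = 0. First row:
  (11 - 17.6056)·v_x + (2)·v_y = 0, i.e. (-6.6056)·v_x + (2)·v_y = 0,
  so v ∝ (b, λ_1 - a) = (2, 6.6056) = u.
  ||u|| = √((2)² + (6.6056)²) = √(47.6333) ≈ 6.9017,
  v_1 = u/||u|| ≈ (0.2898, 0.9571) (||v_1|| = 1).

λ_1 = 17.6056,  λ_2 = 10.3944;  v_1 ≈ (0.2898, 0.9571)


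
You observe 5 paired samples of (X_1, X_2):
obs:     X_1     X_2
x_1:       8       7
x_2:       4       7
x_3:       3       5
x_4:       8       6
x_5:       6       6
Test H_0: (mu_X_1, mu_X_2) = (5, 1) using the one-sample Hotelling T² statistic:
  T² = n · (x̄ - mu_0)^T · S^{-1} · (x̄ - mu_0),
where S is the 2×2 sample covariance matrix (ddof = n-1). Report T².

Step 1 — sample mean vector:
  mean(X_1) = (8 + 4 + 3 + 8 + 6) / 5 = 29/5 = 5.8
  mean(X_2) = (7 + 7 + 5 + 6 + 6) / 5 = 31/5 = 6.2
  x̄ = (5.8, 6.2),  deviation x̄ - mu_0 = (5.8, 6.2) - (5, 1) = (0.8, 5.2).

Step 2 — sample covariance matrix, S[i,j] = (1/(n-1)) · Σ_k (x_{k,i} - mean_i) · (x_{k,j} - mean_j), divisor n-1 = 4:
  S[X_1,X_1] = ((2.2)·(2.2) + (-1.8)·(-1.8) + (-2.8)·(-2.8) + (2.2)·(2.2) + (0.2)·(0.2)) / 4 = 20.8/4 = 5.2
  S[X_1,X_2] = ((2.2)·(0.8) + (-1.8)·(0.8) + (-2.8)·(-1.2) + (2.2)·(-0.2) + (0.2)·(-0.2)) / 4 = 3.2/4 = 0.8
  S[X_2,X_2] = ((0.8)·(0.8) + (0.8)·(0.8) + (-1.2)·(-1.2) + (-0.2)·(-0.2) + (-0.2)·(-0.2)) / 4 = 2.8/4 = 0.7
  S = [[5.2, 0.8],
 [0.8, 0.7]].

Step 3 — invert S. det(S) = 5.2·0.7 - (0.8)² = 3.
  S^{-1} = (1/det) · [[d, -b], [-b, a]] = [[0.2333, -0.2667],
 [-0.2667, 1.7333]].

Step 4 — quadratic form (x̄ - mu_0)^T · S^{-1} · (x̄ - mu_0):
  S^{-1} · (x̄ - mu_0) = (-1.2, 8.8),
  (x̄ - mu_0)^T · [...] = (0.8)·(-1.2) + (5.2)·(8.8) = 44.8.

Step 5 — scale by n: T² = 5 · 44.8 = 224.

T² ≈ 224


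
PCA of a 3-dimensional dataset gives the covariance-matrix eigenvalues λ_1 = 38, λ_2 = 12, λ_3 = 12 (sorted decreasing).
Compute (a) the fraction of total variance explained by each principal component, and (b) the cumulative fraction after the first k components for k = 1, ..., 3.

Step 1 — total variance = trace(Sigma) = Σ λ_i = 38 + 12 + 12 = 62.

Step 2 — fraction explained by component i = λ_i / Σ λ:
  PC1: 38/62 = 0.6129
  PC2: 12/62 = 0.1935
  PC3: 12/62 = 0.1935

Step 3 — cumulative fraction after k components = (λ_1 + ... + λ_k) / Σ λ:
  k = 1: 38/62 = 0.6129
  k = 2: (38 + 12)/62 = 50/62 = 0.8065
  k = 3: (38 + 12 + 12)/62 = 62/62 = 1

Summary (fraction, with percent):

explained: PC1 0.6129 (61.29%), PC2 0.1935 (19.35%), PC3 0.1935 (19.35%);  cumulative: 0.6129, 0.8065, 1


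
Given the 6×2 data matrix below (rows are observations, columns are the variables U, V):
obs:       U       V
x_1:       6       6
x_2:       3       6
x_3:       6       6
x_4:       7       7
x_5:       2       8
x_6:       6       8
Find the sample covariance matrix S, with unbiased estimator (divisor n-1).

Step 1 — column means:
  mean(U) = (6 + 3 + 6 + 7 + 2 + 6) / 6 = 30/6 = 5
  mean(V) = (6 + 6 + 6 + 7 + 8 + 8) / 6 = 41/6 = 6.8333

Step 2 — sample covariance S[i,j] = (1/(n-1)) · Σ_k (x_{k,i} - mean_i) · (x_{k,j} - mean_j), with n-1 = 5.
  S[U,U] = ((1)·(1) + (-2)·(-2) + (1)·(1) + (2)·(2) + (-3)·(-3) + (1)·(1)) / 5 = 20/5 = 4
  S[U,V] = ((1)·(-0.8333) + (-2)·(-0.8333) + (1)·(-0.8333) + (2)·(0.1667) + (-3)·(1.1667) + (1)·(1.1667)) / 5 = -2/5 = -0.4
  S[V,V] = ((-0.8333)·(-0.8333) + (-0.8333)·(-0.8333) + (-0.8333)·(-0.8333) + (0.1667)·(0.1667) + (1.1667)·(1.1667) + (1.1667)·(1.1667)) / 5 = 4.8333/5 = 0.9667

S is symmetric (S[j,i] = S[i,j]). Assembling:

S = [[4, -0.4],
 [-0.4, 0.9667]]


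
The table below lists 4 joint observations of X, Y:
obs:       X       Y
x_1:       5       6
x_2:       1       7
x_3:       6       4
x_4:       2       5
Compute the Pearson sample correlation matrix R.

Step 1 — column means:
  mean(X) = (5 + 1 + 6 + 2) / 4 = 14/4 = 3.5
  mean(Y) = (6 + 7 + 4 + 5) / 4 = 22/4 = 5.5

Step 2 — sample variances and covariances s[i,j] = (1/(n-1)) · Σ_k (x_{k,i} - mean_i) · (x_{k,j} - mean_j), with n-1 = 3:
  s[X,X] = ((1.5)·(1.5) + (-2.5)·(-2.5) + (2.5)·(2.5) + (-1.5)·(-1.5)) / 3 = 17/3 = 5.6667
  s[X,Y] = ((1.5)·(0.5) + (-2.5)·(1.5) + (2.5)·(-1.5) + (-1.5)·(-0.5)) / 3 = -6/3 = -2
  s[Y,Y] = ((0.5)·(0.5) + (1.5)·(1.5) + (-1.5)·(-1.5) + (-0.5)·(-0.5)) / 3 = 5/3 = 1.6667
  Sample standard deviations s_i = √(s[i,i]):
  s(X) = √(5.6667) = 2.3805
  s(Y) = √(1.6667) = 1.291

Step 3 — r_{ij} = s_{ij} / (s_i · s_j):
  r[X,X] = 1 (diagonal).
  r[X,Y] = -2 / (2.3805 · 1.291) = -2 / 3.0732 = -0.6508
  r[Y,Y] = 1 (diagonal).

R is symmetric with unit diagonal. Assembling:

R = [[1, -0.6508],
 [-0.6508, 1]]


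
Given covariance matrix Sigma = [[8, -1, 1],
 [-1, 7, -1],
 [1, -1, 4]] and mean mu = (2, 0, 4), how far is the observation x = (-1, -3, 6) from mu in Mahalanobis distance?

Step 1 — centre the observation: (x - mu) = (-3, -3, 2).

Step 2 — invert Sigma (cofactor / det for 3×3, or solve directly):
  Sigma^{-1} = [[0.1304, 0.0145, -0.029],
 [0.0145, 0.1498, 0.0338],
 [-0.029, 0.0338, 0.2657]].

Step 3 — form the quadratic (x - mu)^T · Sigma^{-1} · (x - mu):
  Sigma^{-1} · (x - mu) = (-0.4928, -0.4251, 0.5169).
  (x - mu)^T · [Sigma^{-1} · (x - mu)] = (-3)·(-0.4928) + (-3)·(-0.4251) + (2)·(0.5169) = 3.7874.

Step 4 — take square root: d = √(3.7874) ≈ 1.9461.

d(x, mu) = √(3.7874) ≈ 1.9461


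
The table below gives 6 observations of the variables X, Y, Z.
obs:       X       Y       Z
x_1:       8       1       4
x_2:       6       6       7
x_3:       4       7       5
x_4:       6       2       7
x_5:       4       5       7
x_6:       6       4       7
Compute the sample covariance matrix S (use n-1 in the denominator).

Step 1 — column means:
  mean(X) = (8 + 6 + 4 + 6 + 4 + 6) / 6 = 34/6 = 5.6667
  mean(Y) = (1 + 6 + 7 + 2 + 5 + 4) / 6 = 25/6 = 4.1667
  mean(Z) = (4 + 7 + 5 + 7 + 7 + 7) / 6 = 37/6 = 6.1667

Step 2 — sample covariance S[i,j] = (1/(n-1)) · Σ_k (x_{k,i} - mean_i) · (x_{k,j} - mean_j), with n-1 = 5.
  S[X,X] = ((2.3333)·(2.3333) + (0.3333)·(0.3333) + (-1.6667)·(-1.6667) + (0.3333)·(0.3333) + (-1.6667)·(-1.6667) + (0.3333)·(0.3333)) / 5 = 11.3333/5 = 2.2667
  S[X,Y] = ((2.3333)·(-3.1667) + (0.3333)·(1.8333) + (-1.6667)·(2.8333) + (0.3333)·(-2.1667) + (-1.6667)·(0.8333) + (0.3333)·(-0.1667)) / 5 = -13.6667/5 = -2.7333
  S[X,Z] = ((2.3333)·(-2.1667) + (0.3333)·(0.8333) + (-1.6667)·(-1.1667) + (0.3333)·(0.8333) + (-1.6667)·(0.8333) + (0.3333)·(0.8333)) / 5 = -3.6667/5 = -0.7333
  S[Y,Y] = ((-3.1667)·(-3.1667) + (1.8333)·(1.8333) + (2.8333)·(2.8333) + (-2.1667)·(-2.1667) + (0.8333)·(0.8333) + (-0.1667)·(-0.1667)) / 5 = 26.8333/5 = 5.3667
  S[Y,Z] = ((-3.1667)·(-2.1667) + (1.8333)·(0.8333) + (2.8333)·(-1.1667) + (-2.1667)·(0.8333) + (0.8333)·(0.8333) + (-0.1667)·(0.8333)) / 5 = 3.8333/5 = 0.7667
  S[Z,Z] = ((-2.1667)·(-2.1667) + (0.8333)·(0.8333) + (-1.1667)·(-1.1667) + (0.8333)·(0.8333) + (0.8333)·(0.8333) + (0.8333)·(0.8333)) / 5 = 8.8333/5 = 1.7667

S is symmetric (S[j,i] = S[i,j]). Assembling:

S = [[2.2667, -2.7333, -0.7333],
 [-2.7333, 5.3667, 0.7667],
 [-0.7333, 0.7667, 1.7667]]


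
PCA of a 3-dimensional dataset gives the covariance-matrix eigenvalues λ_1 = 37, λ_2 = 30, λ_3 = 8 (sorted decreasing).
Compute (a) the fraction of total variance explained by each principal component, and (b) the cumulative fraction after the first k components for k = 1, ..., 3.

Step 1 — total variance = trace(Sigma) = Σ λ_i = 37 + 30 + 8 = 75.

Step 2 — fraction explained by component i = λ_i / Σ λ:
  PC1: 37/75 = 0.4933
  PC2: 30/75 = 0.4
  PC3: 8/75 = 0.1067

Step 3 — cumulative fraction after k components = (λ_1 + ... + λ_k) / Σ λ:
  k = 1: 37/75 = 0.4933
  k = 2: (37 + 30)/75 = 67/75 = 0.8933
  k = 3: (37 + 30 + 8)/75 = 75/75 = 1

Summary (fraction, with percent):

explained: PC1 0.4933 (49.33%), PC2 0.4 (40%), PC3 0.1067 (10.67%);  cumulative: 0.4933, 0.8933, 1


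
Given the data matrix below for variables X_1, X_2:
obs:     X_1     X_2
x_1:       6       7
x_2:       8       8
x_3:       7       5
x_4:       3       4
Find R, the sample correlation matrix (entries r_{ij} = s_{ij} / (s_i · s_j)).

Step 1 — column means:
  mean(X_1) = (6 + 8 + 7 + 3) / 4 = 24/4 = 6
  mean(X_2) = (7 + 8 + 5 + 4) / 4 = 24/4 = 6

Step 2 — sample variances and covariances s[i,j] = (1/(n-1)) · Σ_k (x_{k,i} - mean_i) · (x_{k,j} - mean_j), with n-1 = 3:
  s[X_1,X_1] = ((0)·(0) + (2)·(2) + (1)·(1) + (-3)·(-3)) / 3 = 14/3 = 4.6667
  s[X_1,X_2] = ((0)·(1) + (2)·(2) + (1)·(-1) + (-3)·(-2)) / 3 = 9/3 = 3
  s[X_2,X_2] = ((1)·(1) + (2)·(2) + (-1)·(-1) + (-2)·(-2)) / 3 = 10/3 = 3.3333
  Sample standard deviations s_i = √(s[i,i]):
  s(X_1) = √(4.6667) = 2.1602
  s(X_2) = √(3.3333) = 1.8257

Step 3 — r_{ij} = s_{ij} / (s_i · s_j):
  r[X_1,X_1] = 1 (diagonal).
  r[X_1,X_2] = 3 / (2.1602 · 1.8257) = 3 / 3.9441 = 0.7606
  r[X_2,X_2] = 1 (diagonal).

R is symmetric with unit diagonal. Assembling:

R = [[1, 0.7606],
 [0.7606, 1]]


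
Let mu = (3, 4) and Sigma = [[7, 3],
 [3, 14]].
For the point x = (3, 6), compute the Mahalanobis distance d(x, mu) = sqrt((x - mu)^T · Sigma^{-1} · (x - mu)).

Step 1 — centre the observation: (x - mu) = (0, 2).

Step 2 — invert Sigma. det(Sigma) = 7·14 - (3)² = 89.
  Sigma^{-1} = (1/det) · [[d, -b], [-b, a]] = [[0.1573, -0.0337],
 [-0.0337, 0.0787]].

Step 3 — form the quadratic (x - mu)^T · Sigma^{-1} · (x - mu):
  Sigma^{-1} · (x - mu) = (-0.0674, 0.1573).
  (x - mu)^T · [Sigma^{-1} · (x - mu)] = (0)·(-0.0674) + (2)·(0.1573) = 0.3146.

Step 4 — take square root: d = √(0.3146) ≈ 0.5609.

d(x, mu) = √(0.3146) ≈ 0.5609


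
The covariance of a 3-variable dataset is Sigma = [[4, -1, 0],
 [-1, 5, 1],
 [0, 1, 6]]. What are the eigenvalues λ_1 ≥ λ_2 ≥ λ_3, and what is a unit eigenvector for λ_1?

Step 1 — characteristic polynomial p(λ) = det(λI - Sigma) = λ³ - tr·λ² + c_1·λ - det, where tr = trace, c_1 = sum of the principal 2×2 minors, det = det(Sigma):
  tr = 4 + 5 + 6 = 15,
  c_1 = (4·5 - (-1)²) + (4·6 - (0)²) + (5·6 - (1)²) = 19 + 24 + 29 = 72,
  det = 4·(5·6 - (1)²) - (-1)·((-1)·6 - (1)·(0)) + (0)·((-1)·(1) - 5·(0)) = 4·(29) - (-1)·(-6) + (0)·(-1) = 110.
  So p(λ) = λ³ - 15λ² + 72λ - 110.
Step 2 — look for an integer root (rational root theorem: any rational root is an integer divisor of 110). Testing λ = 5:
  p(5) = 125 - 375 + 360 - 110 = 0  ✓
  Dividing out (λ - 5): p(λ) = (λ - 5)(λ² - 10λ + 22).
Step 3 — remaining eigenvalues from the quadratic λ² - 10λ + 22 = 0:
  Δ = 10² - 4·22 = 100 - 88 = 12,  λ = (10 ± √12)/2 = (10 ± 3.4641)/2 ≈ 6.7321 or 3.2679.
  Sorted: λ_1 = 6.7321,  λ_2 = 5,  λ_3 = 3.2679  (check: sum = 15 = tr ✓).

Step 4 — unit eigenvector for λ_1 ≈ 6.7321: v spans the null space of (Sigma - λ_1 I), whose rows are
  r_1 = (-2.7321, -1, 0),  r_2 = (-1, -1.7321, 1),  r_3 = (0, 1, -0.7321).
  v is orthogonal to every row, so take v ∝ r_1 × r_2 = ((-1)·(1) - (0)·(-1.7321), (0)·(-1) - (-2.7321)·(1), (-2.7321)·(-1.7321) - (-1)·(-1)) ≈ (-1, 2.7321, 3.7321).
  Rescale (multiply by -1 so the first nonzero entry is positive): u = (1, -2.7321, -3.7321).
  ||u|| = √((1)² + (-2.7321)² + (-3.7321)²) = √(22.3923) ≈ 4.7321,  v_1 = u/||u|| ≈ (0.2113, -0.5774, -0.7887) (||v_1|| = 1).

λ_1 = 6.7321,  λ_2 = 5,  λ_3 = 3.2679;  v_1 ≈ (0.2113, -0.5774, -0.7887)


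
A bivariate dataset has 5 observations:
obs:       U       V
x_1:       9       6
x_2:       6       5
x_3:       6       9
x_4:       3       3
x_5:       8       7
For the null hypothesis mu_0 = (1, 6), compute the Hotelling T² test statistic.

Step 1 — sample mean vector:
  mean(U) = (9 + 6 + 6 + 3 + 8) / 5 = 32/5 = 6.4
  mean(V) = (6 + 5 + 9 + 3 + 7) / 5 = 30/5 = 6
  x̄ = (6.4, 6),  deviation x̄ - mu_0 = (6.4, 6) - (1, 6) = (5.4, 0).

Step 2 — sample covariance matrix, S[i,j] = (1/(n-1)) · Σ_k (x_{k,i} - mean_i) · (x_{k,j} - mean_j), divisor n-1 = 4:
  S[U,U] = ((2.6)·(2.6) + (-0.4)·(-0.4) + (-0.4)·(-0.4) + (-3.4)·(-3.4) + (1.6)·(1.6)) / 4 = 21.2/4 = 5.3
  S[U,V] = ((2.6)·(0) + (-0.4)·(-1) + (-0.4)·(3) + (-3.4)·(-3) + (1.6)·(1)) / 4 = 11/4 = 2.75
  S[V,V] = ((0)·(0) + (-1)·(-1) + (3)·(3) + (-3)·(-3) + (1)·(1)) / 4 = 20/4 = 5
  S = [[5.3, 2.75],
 [2.75, 5]].

Step 3 — invert S. det(S) = 5.3·5 - (2.75)² = 18.9375.
  S^{-1} = (1/det) · [[d, -b], [-b, a]] = [[0.264, -0.1452],
 [-0.1452, 0.2799]].

Step 4 — quadratic form (x̄ - mu_0)^T · S^{-1} · (x̄ - mu_0):
  S^{-1} · (x̄ - mu_0) = (1.4257, -0.7842),
  (x̄ - mu_0)^T · [...] = (5.4)·(1.4257) + (0)·(-0.7842) = 7.699.

Step 5 — scale by n: T² = 5 · 7.699 = 38.495.

T² ≈ 38.495


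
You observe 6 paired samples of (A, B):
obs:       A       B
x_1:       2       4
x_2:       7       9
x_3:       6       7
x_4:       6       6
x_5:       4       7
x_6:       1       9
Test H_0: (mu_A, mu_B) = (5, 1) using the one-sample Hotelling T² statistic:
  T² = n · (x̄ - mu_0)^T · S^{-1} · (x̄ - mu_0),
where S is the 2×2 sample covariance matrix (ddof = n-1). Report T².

Step 1 — sample mean vector:
  mean(A) = (2 + 7 + 6 + 6 + 4 + 1) / 6 = 26/6 = 4.3333
  mean(B) = (4 + 9 + 7 + 6 + 7 + 9) / 6 = 42/6 = 7
  x̄ = (4.3333, 7),  deviation x̄ - mu_0 = (4.3333, 7) - (5, 1) = (-0.6667, 6).

Step 2 — sample covariance matrix, S[i,j] = (1/(n-1)) · Σ_k (x_{k,i} - mean_i) · (x_{k,j} - mean_j), divisor n-1 = 5:
  S[A,A] = ((-2.3333)·(-2.3333) + (2.6667)·(2.6667) + (1.6667)·(1.6667) + (1.6667)·(1.6667) + (-0.3333)·(-0.3333) + (-3.3333)·(-3.3333)) / 5 = 29.3333/5 = 5.8667
  S[A,B] = ((-2.3333)·(-3) + (2.6667)·(2) + (1.6667)·(0) + (1.6667)·(-1) + (-0.3333)·(0) + (-3.3333)·(2)) / 5 = 4/5 = 0.8
  S[B,B] = ((-3)·(-3) + (2)·(2) + (0)·(0) + (-1)·(-1) + (0)·(0) + (2)·(2)) / 5 = 18/5 = 3.6
  S = [[5.8667, 0.8],
 [0.8, 3.6]].

Step 3 — invert S. det(S) = 5.8667·3.6 - (0.8)² = 20.48.
  S^{-1} = (1/det) · [[d, -b], [-b, a]] = [[0.1758, -0.0391],
 [-0.0391, 0.2865]].

Step 4 — quadratic form (x̄ - mu_0)^T · S^{-1} · (x̄ - mu_0):
  S^{-1} · (x̄ - mu_0) = (-0.3516, 1.7448),
  (x̄ - mu_0)^T · [...] = (-0.6667)·(-0.3516) + (6)·(1.7448) = 10.7031.

Step 5 — scale by n: T² = 6 · 10.7031 = 64.2188.

T² ≈ 64.2188
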